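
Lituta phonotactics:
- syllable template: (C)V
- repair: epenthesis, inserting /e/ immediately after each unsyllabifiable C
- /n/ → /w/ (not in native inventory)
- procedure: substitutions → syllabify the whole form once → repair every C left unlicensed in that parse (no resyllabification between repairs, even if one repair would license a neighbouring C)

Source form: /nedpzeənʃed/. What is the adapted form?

wedepezeəweʃede

Substitution: /n/ → /w/, giving /wedpzeəwʃed/.
Syllabifying with onset maximization leaves /d/, /p/, /w/, /d/ stranded (no codas are permitted; onsets are limited to one consonant).
Epenthesis after each stranded consonant: /d/ → /de/, /p/ → /pe/, /w/ → /we/, /d/ → /de/.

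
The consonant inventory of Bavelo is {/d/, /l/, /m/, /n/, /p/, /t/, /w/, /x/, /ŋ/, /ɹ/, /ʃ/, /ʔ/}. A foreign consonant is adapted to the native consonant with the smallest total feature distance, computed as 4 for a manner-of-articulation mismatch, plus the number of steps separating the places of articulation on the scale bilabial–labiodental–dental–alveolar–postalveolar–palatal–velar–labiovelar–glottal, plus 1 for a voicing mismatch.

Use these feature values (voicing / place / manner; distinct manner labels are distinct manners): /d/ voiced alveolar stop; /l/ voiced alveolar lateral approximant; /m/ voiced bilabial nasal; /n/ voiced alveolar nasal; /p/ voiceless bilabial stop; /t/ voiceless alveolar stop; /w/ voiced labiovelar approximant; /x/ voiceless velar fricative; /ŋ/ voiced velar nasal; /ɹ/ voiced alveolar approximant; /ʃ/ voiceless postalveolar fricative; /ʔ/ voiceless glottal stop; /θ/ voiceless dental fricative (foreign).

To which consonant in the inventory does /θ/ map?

ʃ

/ʃ/ is closest: same manner (fricative), place distance 2 (dental→postalveolar), same voicing; total 2. Next closest is /x/ at distance 4.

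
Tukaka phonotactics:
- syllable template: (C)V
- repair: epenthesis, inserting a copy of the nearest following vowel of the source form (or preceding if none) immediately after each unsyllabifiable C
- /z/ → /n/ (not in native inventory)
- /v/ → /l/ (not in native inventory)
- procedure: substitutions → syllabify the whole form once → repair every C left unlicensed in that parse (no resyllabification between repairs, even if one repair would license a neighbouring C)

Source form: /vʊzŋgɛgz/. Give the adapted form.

lʊnɛŋɛgɛgɛnɛ

Substitution: /v/ → /l/, /z/ → /n/, giving /lʊnŋgɛgn/.
The consonants /n/, /ŋ/, /g/, /n/ cannot be parsed into a legal (C)V syllable (no codas are permitted; onsets are limited to one consonant).
Each unlicensed consonant becomes the onset of a new syllable: /n/ → /nɛ/, /ŋ/ → /ŋɛ/, /g/ → /gɛ/, /n/ → /nɛ/.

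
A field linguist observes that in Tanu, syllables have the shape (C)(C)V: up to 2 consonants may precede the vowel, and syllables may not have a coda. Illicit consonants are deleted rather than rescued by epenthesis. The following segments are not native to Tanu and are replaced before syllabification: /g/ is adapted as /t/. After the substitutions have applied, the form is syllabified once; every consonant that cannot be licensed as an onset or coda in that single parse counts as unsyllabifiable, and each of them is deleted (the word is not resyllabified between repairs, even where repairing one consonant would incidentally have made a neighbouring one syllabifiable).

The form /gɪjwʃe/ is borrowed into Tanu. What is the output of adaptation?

tɪwʃe

Substitution: /g/ → /t/, giving /tɪjwʃe/.
Under (C)(C)V, the unsyllabifiable consonants are /j/ (no codas are permitted; onsets may contain at most 2 consonants).
Deleting the stranded consonants removes /j/.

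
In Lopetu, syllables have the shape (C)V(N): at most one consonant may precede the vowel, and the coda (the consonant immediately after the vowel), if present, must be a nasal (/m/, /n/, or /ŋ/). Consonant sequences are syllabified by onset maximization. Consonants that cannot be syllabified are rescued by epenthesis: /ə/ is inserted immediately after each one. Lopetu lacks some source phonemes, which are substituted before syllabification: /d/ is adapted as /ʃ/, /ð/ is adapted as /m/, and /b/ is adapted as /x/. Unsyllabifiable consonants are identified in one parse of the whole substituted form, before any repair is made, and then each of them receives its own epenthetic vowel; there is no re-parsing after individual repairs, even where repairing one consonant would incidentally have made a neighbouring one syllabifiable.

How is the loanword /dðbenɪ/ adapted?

Substitution: /d/ → /ʃ/, /ð/ → /m/, /b/ → /x/, giving /ʃmxenɪ/.
Syllabifying with onset maximization leaves /ʃ/, /m/ stranded (only a nasal (/m/, /n/, or /ŋ/) is licensed in coda position; onsets are limited to one consonant).
Epenthesis after each stranded consonant: /ʃ/ → /ʃə/, /m/ → /mə/.

ʃəməxenɪ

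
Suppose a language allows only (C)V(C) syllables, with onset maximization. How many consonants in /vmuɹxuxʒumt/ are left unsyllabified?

The consonants /v/, /t/ cannot be parsed into a legal (C)V(C) syllable (at most one coda consonant is licensed; onsets are limited to one consonant).

2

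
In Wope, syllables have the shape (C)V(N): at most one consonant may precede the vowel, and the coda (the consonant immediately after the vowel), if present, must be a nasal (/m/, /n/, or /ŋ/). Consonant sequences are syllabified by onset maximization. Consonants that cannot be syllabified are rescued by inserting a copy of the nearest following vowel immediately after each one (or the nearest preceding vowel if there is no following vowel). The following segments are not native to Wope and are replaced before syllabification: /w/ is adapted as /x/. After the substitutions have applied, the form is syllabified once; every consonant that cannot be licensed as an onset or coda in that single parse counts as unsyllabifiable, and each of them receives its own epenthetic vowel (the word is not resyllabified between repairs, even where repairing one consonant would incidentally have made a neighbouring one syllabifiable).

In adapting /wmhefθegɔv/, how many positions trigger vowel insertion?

4

After substitution the input is /xmhefθegɔv/.
The unsyllabifiable consonants are /x/, /m/, /f/, /v/; each receives one epenthetic vowel.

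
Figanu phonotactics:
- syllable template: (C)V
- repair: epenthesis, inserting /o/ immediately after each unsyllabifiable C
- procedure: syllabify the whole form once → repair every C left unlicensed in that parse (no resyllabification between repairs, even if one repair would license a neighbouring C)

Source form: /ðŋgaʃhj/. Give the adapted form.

Under (C)V, the unsyllabifiable consonants are /ð/, /ŋ/, /ʃ/, /h/, /j/ (no codas are permitted; onsets are limited to one consonant).
Epenthesis after each stranded consonant: /ð/ → /ðo/, /ŋ/ → /ŋo/, /ʃ/ → /ʃo/, /h/ → /ho/, /j/ → /jo/.

ðoŋogaʃohojo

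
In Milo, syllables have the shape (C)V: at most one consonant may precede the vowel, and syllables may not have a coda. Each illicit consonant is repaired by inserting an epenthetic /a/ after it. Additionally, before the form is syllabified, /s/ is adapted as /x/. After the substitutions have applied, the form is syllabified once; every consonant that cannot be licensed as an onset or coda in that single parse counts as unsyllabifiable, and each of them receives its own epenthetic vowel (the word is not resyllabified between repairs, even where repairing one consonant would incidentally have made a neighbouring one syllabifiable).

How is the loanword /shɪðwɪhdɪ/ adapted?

xahɪðawɪhadɪ

Substitution: /s/ → /x/, giving /xhɪðwɪhdɪ/.
Under (C)V, the unsyllabifiable consonants are /x/, /ð/, /h/ (no codas are permitted; onsets are limited to one consonant).
Epenthesis after each stranded consonant: /x/ → /xa/, /ð/ → /ða/, /h/ → /ha/.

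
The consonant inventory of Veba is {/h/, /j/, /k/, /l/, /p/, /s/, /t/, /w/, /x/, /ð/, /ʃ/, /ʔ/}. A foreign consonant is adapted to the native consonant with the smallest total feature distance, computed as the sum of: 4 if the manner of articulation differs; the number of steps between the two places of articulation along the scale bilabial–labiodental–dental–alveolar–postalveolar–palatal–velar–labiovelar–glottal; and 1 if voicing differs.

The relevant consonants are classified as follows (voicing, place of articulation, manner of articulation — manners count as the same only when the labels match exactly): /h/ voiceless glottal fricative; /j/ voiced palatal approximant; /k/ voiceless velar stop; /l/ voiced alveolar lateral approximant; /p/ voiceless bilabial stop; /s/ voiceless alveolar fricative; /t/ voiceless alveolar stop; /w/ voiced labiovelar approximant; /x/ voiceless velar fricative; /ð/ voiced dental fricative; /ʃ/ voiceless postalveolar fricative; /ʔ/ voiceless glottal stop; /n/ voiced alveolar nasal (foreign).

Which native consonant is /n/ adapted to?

/l/ is closest: manner differs (nasal→lateral approximant, +4), place distance 0 (alveolar→alveolar), same voicing; total 4. Next closest is /s/ at distance 5.

l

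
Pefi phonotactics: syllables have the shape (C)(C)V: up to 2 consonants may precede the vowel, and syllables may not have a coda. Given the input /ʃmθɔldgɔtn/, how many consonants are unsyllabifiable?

4

The consonants /ʃ/, /l/, /t/, /n/ cannot be parsed into a legal (C)(C)V syllable (no codas are permitted; onsets may contain at most 2 consonants).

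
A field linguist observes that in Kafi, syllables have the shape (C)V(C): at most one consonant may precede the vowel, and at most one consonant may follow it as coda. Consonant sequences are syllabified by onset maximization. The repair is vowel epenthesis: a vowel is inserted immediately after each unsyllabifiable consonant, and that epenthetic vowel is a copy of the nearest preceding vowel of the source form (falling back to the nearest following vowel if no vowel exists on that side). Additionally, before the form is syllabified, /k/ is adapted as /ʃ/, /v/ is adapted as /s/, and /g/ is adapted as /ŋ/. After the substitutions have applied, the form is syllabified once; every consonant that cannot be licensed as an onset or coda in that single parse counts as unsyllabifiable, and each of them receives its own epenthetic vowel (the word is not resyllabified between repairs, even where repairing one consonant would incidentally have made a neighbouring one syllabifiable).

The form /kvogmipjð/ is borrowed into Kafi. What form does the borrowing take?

Substitution: /k/ → /ʃ/, /v/ → /s/, /g/ → /ŋ/, giving /ʃsoŋmipjð/.
Under (C)V(C), the unsyllabifiable consonants are /ʃ/, /j/, /ð/ (at most one coda consonant is licensed; onsets are limited to one consonant).
Epenthesis after each stranded consonant: /ʃ/ → /ʃo/, /j/ → /ji/, /ð/ → /ði/.

ʃosoŋmipjiði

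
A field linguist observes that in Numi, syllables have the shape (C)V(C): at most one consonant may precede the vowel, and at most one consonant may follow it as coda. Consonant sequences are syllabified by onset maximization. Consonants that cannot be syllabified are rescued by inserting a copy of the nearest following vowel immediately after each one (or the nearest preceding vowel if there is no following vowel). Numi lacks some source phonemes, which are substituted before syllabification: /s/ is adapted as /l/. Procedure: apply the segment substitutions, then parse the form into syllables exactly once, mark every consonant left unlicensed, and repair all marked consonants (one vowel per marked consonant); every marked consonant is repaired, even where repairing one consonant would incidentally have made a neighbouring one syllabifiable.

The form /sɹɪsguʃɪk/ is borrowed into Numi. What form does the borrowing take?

lɪɹɪlguʃɪk

Substitution: /s/ → /l/, giving /lɹɪlguʃɪk/.
Under (C)V(C), the unsyllabifiable consonants are /l/ (at most one coda consonant is licensed; onsets are limited to one consonant).
Inserting the epenthetic vowel yields /l/ → /lɪ/.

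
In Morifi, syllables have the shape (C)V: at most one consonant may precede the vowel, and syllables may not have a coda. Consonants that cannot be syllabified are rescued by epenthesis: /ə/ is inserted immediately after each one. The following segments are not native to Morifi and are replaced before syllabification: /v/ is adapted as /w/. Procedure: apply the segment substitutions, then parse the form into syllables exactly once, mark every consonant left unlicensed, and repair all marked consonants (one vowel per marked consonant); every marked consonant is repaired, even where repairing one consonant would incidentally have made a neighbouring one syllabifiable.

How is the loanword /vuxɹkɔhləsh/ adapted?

wuxəɹəkɔhələsəhə

Substitution: /v/ → /w/, giving /wuxɹkɔhləsh/.
Syllabifying with onset maximization leaves /x/, /ɹ/, /h/, /s/, /h/ stranded (no codas are permitted; onsets are limited to one consonant).
Each unlicensed consonant becomes the onset of a new syllable: /x/ → /xə/, /ɹ/ → /ɹə/, /h/ → /hə/, /s/ → /sə/, /h/ → /hə/.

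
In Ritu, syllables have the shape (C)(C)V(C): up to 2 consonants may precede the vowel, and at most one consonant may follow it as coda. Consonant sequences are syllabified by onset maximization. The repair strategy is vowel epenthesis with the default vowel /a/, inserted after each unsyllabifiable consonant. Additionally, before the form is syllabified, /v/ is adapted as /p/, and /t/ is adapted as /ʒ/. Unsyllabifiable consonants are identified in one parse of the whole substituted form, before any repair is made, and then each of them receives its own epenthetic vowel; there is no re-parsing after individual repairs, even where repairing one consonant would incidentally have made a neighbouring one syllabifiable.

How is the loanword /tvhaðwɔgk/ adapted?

ʒaphaðwɔgka

Substitution: /t/ → /ʒ/, /v/ → /p/, giving /ʒphaðwɔgk/.
Syllabifying with onset maximization leaves /ʒ/, /k/ stranded (at most one coda consonant is licensed; onsets may contain at most 2 consonants).
Each unlicensed consonant becomes the onset of a new syllable: /ʒ/ → /ʒa/, /k/ → /ka/.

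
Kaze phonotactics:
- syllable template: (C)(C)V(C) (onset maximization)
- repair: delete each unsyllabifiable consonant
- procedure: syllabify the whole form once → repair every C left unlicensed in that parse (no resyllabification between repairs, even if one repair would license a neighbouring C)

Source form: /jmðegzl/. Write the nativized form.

mðeg

Under (C)(C)V(C), the unsyllabifiable consonants are /j/, /z/, /l/ (at most one coda consonant is licensed; onsets may contain at most 2 consonants).
Each unlicensed consonant is deleted: /j/, /z/, /l/.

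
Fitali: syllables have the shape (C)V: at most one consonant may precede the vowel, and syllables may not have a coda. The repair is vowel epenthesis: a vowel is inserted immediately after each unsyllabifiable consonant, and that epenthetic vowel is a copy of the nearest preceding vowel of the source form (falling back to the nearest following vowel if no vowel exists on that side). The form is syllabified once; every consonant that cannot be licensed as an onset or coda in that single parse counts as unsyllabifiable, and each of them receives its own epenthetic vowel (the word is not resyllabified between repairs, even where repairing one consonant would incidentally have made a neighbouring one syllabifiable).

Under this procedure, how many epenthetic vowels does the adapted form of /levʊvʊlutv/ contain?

2

The unsyllabifiable consonants are /t/, /v/; each receives one epenthetic vowel.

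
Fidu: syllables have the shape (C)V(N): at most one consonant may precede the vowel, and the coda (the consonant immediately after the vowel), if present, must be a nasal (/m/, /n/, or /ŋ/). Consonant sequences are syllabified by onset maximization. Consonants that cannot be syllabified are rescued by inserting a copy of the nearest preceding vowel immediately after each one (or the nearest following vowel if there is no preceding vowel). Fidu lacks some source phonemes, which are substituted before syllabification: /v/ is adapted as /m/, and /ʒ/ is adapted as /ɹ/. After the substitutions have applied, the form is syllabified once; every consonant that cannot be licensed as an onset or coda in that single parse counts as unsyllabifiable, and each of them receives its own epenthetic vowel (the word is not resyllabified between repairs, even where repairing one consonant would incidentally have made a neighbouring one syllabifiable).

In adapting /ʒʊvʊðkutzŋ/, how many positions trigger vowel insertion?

4

After substitution the input is /ɹʊmʊðkutzŋ/.
The unsyllabifiable consonants are /ð/, /t/, /z/, /ŋ/; each receives one epenthetic vowel.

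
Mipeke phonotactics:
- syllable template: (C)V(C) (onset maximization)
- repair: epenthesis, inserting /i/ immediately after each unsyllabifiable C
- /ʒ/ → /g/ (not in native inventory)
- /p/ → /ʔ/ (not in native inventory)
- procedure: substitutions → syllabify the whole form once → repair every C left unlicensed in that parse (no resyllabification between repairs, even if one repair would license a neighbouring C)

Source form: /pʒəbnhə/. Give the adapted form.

ʔigəbnihə

Substitution: /p/ → /ʔ/, /ʒ/ → /g/, giving /ʔgəbnhə/.
Syllabifying with onset maximization leaves /ʔ/, /n/ stranded (at most one coda consonant is licensed; onsets are limited to one consonant).
Each unlicensed consonant becomes the onset of a new syllable: /ʔ/ → /ʔi/, /n/ → /ni/.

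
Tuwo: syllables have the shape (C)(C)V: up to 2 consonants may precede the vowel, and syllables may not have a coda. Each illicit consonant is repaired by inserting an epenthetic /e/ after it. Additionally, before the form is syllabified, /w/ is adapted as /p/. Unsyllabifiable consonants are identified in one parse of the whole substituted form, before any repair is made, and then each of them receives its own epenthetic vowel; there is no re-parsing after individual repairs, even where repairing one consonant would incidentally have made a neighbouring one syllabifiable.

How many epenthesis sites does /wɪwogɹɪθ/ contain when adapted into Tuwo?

After substitution the input is /pɪpogɹɪθ/.
The unsyllabifiable consonants are /θ/; each receives one epenthetic vowel.

1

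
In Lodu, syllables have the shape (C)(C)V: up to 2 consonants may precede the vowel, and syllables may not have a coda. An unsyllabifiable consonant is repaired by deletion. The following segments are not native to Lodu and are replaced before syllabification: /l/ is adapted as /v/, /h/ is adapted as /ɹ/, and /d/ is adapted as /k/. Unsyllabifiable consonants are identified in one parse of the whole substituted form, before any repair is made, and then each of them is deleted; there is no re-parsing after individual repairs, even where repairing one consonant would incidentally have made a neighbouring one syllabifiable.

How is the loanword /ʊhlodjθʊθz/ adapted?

Substitution: /h/ → /ɹ/, /l/ → /v/, /d/ → /k/, giving /ʊɹvokjθʊθz/.
Under (C)(C)V, the unsyllabifiable consonants are /k/, /θ/, /z/ (no codas are permitted; onsets may contain at most 2 consonants).
Deletion applies to /k/, /θ/, /z/.

ʊɹvojθʊ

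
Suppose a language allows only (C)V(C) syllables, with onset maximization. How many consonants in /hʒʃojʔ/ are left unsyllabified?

Syllabifying with onset maximization leaves /h/, /ʒ/, /ʔ/ stranded (at most one coda consonant is licensed; onsets are limited to one consonant).

3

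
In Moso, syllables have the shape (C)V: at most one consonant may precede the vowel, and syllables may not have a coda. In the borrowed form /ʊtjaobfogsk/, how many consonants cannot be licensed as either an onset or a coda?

5

The consonants /t/, /b/, /g/, /s/, /k/ cannot be parsed into a legal (C)V syllable (no codas are permitted; onsets are limited to one consonant).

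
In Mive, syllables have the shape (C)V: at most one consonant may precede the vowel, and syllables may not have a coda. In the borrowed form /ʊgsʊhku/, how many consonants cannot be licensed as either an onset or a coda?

2

Syllabifying with onset maximization leaves /g/, /h/ stranded (no codas are permitted; onsets are limited to one consonant).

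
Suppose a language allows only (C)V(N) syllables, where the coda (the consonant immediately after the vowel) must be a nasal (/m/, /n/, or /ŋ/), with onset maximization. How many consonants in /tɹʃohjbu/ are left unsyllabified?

Under (C)V(N), the unsyllabifiable consonants are /t/, /ɹ/, /h/, /j/ (only a nasal (/m/, /n/, or /ŋ/) is licensed in coda position; onsets are limited to one consonant).

4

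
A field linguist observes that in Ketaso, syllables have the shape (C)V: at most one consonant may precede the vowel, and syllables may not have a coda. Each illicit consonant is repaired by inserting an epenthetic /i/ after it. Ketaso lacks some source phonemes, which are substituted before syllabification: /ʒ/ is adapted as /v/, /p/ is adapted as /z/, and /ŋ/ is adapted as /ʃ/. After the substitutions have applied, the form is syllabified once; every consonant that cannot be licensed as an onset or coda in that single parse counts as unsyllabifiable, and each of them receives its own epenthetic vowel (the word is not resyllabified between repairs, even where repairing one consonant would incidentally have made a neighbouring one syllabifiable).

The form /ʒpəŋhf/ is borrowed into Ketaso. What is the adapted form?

Substitution: /ʒ/ → /v/, /p/ → /z/, /ŋ/ → /ʃ/, giving /vzəʃhf/.
The consonants /v/, /ʃ/, /h/, /f/ cannot be parsed into a legal (C)V syllable (no codas are permitted; onsets are limited to one consonant).
Inserting the epenthetic vowel yields /v/ → /vi/, /ʃ/ → /ʃi/, /h/ → /hi/, /f/ → /fi/.

vizəʃihifi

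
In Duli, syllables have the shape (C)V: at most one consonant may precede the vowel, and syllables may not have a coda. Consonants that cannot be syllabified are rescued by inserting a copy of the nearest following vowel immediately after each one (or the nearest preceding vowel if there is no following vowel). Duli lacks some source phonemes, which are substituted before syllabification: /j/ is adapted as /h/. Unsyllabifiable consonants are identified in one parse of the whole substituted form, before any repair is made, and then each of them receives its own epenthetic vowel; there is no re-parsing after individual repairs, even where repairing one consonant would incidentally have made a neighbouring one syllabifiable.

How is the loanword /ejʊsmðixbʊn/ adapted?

ehʊsimiðixʊbʊnʊ

Substitution: /j/ → /h/, giving /ehʊsmðixbʊn/.
Under (C)V, the unsyllabifiable consonants are /s/, /m/, /x/, /n/ (no codas are permitted; onsets are limited to one consonant).
Epenthesis after each stranded consonant: /s/ → /si/, /m/ → /mi/, /x/ → /xʊ/, /n/ → /nʊ/.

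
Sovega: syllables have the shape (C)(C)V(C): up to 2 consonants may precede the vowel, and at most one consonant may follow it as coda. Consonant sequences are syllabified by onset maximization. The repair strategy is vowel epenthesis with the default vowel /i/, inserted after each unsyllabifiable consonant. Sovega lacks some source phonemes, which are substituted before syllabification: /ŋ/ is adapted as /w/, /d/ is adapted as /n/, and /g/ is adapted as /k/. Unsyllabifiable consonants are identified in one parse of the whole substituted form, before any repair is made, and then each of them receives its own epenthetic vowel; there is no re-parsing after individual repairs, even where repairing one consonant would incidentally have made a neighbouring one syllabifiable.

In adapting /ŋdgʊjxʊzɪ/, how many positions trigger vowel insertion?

After substitution the input is /wnkʊjxʊzɪ/.
The unsyllabifiable consonants are /w/; each receives one epenthetic vowel.

1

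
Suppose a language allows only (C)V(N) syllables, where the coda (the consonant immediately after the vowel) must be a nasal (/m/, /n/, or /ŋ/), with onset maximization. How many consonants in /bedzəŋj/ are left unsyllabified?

2

The consonants /d/, /j/ cannot be parsed into a legal (C)V(N) syllable (only a nasal (/m/, /n/, or /ŋ/) is licensed in coda position; onsets are limited to one consonant).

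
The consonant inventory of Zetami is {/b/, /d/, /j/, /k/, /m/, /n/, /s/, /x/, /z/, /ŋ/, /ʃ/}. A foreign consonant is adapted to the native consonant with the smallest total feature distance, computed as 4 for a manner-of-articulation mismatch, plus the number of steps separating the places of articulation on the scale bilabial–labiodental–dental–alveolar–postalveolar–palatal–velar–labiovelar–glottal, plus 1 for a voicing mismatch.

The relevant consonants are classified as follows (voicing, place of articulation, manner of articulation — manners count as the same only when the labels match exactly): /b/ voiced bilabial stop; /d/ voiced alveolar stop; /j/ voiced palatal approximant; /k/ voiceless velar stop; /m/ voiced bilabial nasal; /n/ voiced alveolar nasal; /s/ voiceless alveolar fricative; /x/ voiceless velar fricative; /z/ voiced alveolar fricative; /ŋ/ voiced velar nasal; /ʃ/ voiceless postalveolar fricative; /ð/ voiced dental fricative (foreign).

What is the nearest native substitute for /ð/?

z

/z/ is closest: same manner (fricative), place distance 1 (dental→alveolar), same voicing; total 1. Next closest is /s/ at distance 2.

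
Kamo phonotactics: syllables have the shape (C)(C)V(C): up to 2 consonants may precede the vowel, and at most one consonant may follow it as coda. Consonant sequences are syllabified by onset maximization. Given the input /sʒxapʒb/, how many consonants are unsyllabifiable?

3

The consonants /s/, /ʒ/, /b/ cannot be parsed into a legal (C)(C)V(C) syllable (at most one coda consonant is licensed; onsets may contain at most 2 consonants).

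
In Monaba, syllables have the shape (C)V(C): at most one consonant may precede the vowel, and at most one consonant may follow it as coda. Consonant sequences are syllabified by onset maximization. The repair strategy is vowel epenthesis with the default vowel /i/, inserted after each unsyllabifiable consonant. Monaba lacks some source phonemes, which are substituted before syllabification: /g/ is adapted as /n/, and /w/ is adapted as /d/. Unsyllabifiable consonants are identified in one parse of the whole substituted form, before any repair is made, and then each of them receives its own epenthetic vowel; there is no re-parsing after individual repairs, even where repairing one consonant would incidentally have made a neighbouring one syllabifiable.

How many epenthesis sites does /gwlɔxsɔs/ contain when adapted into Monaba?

2

After substitution the input is /ndlɔxsɔs/.
The unsyllabifiable consonants are /n/, /d/; each receives one epenthetic vowel.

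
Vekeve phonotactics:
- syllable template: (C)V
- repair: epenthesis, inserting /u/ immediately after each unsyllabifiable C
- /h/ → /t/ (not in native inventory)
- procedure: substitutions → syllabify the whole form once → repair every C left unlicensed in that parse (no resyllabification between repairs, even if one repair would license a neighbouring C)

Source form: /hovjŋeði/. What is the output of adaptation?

tovujuŋeði

Substitution: /h/ → /t/, giving /tovjŋeði/.
Syllabifying with onset maximization leaves /v/, /j/ stranded (no codas are permitted; onsets are limited to one consonant).
Inserting the epenthetic vowel yields /v/ → /vu/, /j/ → /ju/.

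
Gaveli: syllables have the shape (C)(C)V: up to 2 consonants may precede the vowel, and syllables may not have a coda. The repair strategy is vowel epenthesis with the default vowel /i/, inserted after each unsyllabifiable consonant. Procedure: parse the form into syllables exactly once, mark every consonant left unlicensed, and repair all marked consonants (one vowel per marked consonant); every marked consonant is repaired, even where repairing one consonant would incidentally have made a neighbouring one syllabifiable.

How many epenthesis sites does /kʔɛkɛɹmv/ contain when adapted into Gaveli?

The unsyllabifiable consonants are /ɹ/, /m/, /v/; each receives one epenthetic vowel.

3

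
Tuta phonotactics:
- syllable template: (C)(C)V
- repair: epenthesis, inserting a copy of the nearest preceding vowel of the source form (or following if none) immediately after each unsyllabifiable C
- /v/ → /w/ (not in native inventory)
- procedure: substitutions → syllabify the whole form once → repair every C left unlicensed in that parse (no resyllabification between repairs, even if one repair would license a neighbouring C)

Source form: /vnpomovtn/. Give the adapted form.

Substitution: /v/ → /w/, giving /wnpomowtn/.
The consonants /w/, /w/, /t/, /n/ cannot be parsed into a legal (C)(C)V syllable (no codas are permitted; onsets may contain at most 2 consonants).
Inserting the epenthetic vowel yields /w/ → /wo/, /w/ → /wo/, /t/ → /to/, /n/ → /no/.

wonpomowotono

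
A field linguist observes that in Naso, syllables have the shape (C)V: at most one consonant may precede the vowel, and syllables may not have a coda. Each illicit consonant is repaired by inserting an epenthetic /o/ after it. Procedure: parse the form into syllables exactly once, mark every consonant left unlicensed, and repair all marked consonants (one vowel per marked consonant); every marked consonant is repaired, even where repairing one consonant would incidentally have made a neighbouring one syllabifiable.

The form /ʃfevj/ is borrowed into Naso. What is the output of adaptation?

ʃofevojo

Under (C)V, the unsyllabifiable consonants are /ʃ/, /v/, /j/ (no codas are permitted; onsets are limited to one consonant).
Inserting the epenthetic vowel yields /ʃ/ → /ʃo/, /v/ → /vo/, /j/ → /jo/.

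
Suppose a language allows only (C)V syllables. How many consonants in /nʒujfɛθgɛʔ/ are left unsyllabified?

Syllabifying with onset maximization leaves /n/, /j/, /θ/, /ʔ/ stranded (no codas are permitted; onsets are limited to one consonant).

4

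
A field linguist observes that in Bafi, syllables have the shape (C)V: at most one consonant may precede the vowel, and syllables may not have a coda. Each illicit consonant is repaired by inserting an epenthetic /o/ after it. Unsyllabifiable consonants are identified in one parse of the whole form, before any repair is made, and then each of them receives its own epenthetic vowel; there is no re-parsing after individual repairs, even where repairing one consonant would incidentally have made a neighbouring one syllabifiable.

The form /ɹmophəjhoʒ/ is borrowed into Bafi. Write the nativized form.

ɹomopohəjohoʒo

The consonants /ɹ/, /p/, /j/, /ʒ/ cannot be parsed into a legal (C)V syllable (no codas are permitted; onsets are limited to one consonant).
Epenthesis after each stranded consonant: /ɹ/ → /ɹo/, /p/ → /po/, /j/ → /jo/, /ʒ/ → /ʒo/.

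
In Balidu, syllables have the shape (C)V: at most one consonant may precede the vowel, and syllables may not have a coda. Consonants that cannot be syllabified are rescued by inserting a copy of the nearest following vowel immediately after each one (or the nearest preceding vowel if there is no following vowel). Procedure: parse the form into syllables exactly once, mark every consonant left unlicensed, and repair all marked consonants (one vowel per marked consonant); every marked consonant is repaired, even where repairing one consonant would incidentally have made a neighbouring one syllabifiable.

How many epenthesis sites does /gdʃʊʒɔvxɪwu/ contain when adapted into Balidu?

The unsyllabifiable consonants are /g/, /d/, /v/; each receives one epenthetic vowel.

3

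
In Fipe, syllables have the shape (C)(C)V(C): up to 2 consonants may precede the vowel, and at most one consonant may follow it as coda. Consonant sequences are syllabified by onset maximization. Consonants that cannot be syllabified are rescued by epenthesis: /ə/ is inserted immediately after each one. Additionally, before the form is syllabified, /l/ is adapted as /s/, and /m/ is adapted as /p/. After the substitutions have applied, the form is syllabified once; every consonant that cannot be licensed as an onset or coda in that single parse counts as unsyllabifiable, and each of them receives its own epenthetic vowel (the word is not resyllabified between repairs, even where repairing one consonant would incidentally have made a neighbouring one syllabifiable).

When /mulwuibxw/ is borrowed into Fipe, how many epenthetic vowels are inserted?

After substitution the input is /puswuibxw/.
The unsyllabifiable consonants are /x/, /w/; each receives one epenthetic vowel.

2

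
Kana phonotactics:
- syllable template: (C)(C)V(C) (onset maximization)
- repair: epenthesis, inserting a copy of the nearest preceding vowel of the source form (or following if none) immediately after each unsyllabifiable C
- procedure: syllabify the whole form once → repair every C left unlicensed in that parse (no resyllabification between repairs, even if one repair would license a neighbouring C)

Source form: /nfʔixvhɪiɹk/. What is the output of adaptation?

Syllabifying with onset maximization leaves /n/, /k/ stranded (at most one coda consonant is licensed; onsets may contain at most 2 consonants).
Epenthesis after each stranded consonant: /n/ → /ni/, /k/ → /ki/.

nifʔixvhɪiɹki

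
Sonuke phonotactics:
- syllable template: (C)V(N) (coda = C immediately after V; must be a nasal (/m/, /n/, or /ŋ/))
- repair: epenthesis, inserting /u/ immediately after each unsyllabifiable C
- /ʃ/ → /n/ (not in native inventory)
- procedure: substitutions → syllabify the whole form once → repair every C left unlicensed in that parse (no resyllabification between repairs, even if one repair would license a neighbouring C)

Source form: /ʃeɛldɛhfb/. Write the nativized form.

neɛludɛhufubu

Substitution: /ʃ/ → /n/, giving /neɛldɛhfb/.
The consonants /l/, /h/, /f/, /b/ cannot be parsed into a legal (C)V(N) syllable (only a nasal (/m/, /n/, or /ŋ/) is licensed in coda position; onsets are limited to one consonant).
Inserting the epenthetic vowel yields /l/ → /lu/, /h/ → /hu/, /f/ → /fu/, /b/ → /bu/.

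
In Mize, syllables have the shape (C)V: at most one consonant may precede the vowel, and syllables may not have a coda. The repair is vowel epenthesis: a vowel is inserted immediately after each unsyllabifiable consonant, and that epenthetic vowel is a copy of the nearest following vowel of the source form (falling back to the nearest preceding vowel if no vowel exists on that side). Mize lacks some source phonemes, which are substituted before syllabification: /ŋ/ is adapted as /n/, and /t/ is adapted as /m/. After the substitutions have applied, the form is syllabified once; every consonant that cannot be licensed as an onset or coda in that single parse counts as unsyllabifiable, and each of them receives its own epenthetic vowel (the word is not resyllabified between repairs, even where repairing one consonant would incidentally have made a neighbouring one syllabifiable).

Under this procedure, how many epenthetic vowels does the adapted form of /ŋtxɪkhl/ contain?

5

After substitution the input is /nmxɪkhl/.
The unsyllabifiable consonants are /n/, /m/, /k/, /h/, /l/; each receives one epenthetic vowel.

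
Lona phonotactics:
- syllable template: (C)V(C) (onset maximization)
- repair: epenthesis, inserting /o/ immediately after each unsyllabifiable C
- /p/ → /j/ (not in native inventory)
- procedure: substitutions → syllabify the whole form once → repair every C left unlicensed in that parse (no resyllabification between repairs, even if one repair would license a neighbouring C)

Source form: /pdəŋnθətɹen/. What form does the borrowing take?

jodəŋnoθətɹen

Substitution: /p/ → /j/, giving /jdəŋnθətɹen/.
Syllabifying with onset maximization leaves /j/, /n/ stranded (at most one coda consonant is licensed; onsets are limited to one consonant).
Epenthesis after each stranded consonant: /j/ → /jo/, /n/ → /no/.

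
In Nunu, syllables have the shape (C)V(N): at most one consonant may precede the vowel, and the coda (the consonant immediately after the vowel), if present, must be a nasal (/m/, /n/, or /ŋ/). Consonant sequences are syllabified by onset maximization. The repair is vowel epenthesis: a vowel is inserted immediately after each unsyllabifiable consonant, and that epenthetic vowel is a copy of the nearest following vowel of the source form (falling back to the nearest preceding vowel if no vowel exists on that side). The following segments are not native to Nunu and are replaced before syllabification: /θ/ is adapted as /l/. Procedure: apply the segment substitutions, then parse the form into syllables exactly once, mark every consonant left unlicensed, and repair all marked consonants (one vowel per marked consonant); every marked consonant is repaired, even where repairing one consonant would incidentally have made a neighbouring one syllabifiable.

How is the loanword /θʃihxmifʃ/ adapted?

Substitution: /θ/ → /l/, giving /lʃihxmifʃ/.
The consonants /l/, /h/, /x/, /f/, /ʃ/ cannot be parsed into a legal (C)V(N) syllable (only a nasal (/m/, /n/, or /ŋ/) is licensed in coda position; onsets are limited to one consonant).
Inserting the epenthetic vowel yields /l/ → /li/, /h/ → /hi/, /x/ → /xi/, /f/ → /fi/, /ʃ/ → /ʃi/.

liʃihiximifiʃi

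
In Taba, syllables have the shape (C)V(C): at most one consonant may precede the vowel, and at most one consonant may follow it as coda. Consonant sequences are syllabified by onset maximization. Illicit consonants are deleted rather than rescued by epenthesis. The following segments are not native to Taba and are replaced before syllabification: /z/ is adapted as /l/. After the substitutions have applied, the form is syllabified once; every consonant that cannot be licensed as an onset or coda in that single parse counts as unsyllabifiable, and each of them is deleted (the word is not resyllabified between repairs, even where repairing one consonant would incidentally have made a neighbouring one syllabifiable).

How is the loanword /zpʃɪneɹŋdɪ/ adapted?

ʃɪneɹdɪ

Substitution: /z/ → /l/, giving /lpʃɪneɹŋdɪ/.
Syllabifying with onset maximization leaves /l/, /p/, /ŋ/ stranded (at most one coda consonant is licensed; onsets are limited to one consonant).
Deletion applies to /l/, /p/, /ŋ/.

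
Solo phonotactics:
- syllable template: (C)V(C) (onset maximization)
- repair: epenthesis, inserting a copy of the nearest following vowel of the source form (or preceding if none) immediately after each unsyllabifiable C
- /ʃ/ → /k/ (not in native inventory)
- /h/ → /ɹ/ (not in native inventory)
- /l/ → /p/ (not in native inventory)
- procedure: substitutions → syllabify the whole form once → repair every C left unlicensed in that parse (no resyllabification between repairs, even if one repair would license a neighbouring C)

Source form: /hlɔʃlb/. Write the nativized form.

Substitution: /h/ → /ɹ/, /l/ → /p/, /ʃ/ → /k/, giving /ɹpɔkpb/.
Under (C)V(C), the unsyllabifiable consonants are /ɹ/, /p/, /b/ (at most one coda consonant is licensed; onsets are limited to one consonant).
Epenthesis after each stranded consonant: /ɹ/ → /ɹɔ/, /p/ → /pɔ/, /b/ → /bɔ/.

ɹɔpɔkpɔbɔ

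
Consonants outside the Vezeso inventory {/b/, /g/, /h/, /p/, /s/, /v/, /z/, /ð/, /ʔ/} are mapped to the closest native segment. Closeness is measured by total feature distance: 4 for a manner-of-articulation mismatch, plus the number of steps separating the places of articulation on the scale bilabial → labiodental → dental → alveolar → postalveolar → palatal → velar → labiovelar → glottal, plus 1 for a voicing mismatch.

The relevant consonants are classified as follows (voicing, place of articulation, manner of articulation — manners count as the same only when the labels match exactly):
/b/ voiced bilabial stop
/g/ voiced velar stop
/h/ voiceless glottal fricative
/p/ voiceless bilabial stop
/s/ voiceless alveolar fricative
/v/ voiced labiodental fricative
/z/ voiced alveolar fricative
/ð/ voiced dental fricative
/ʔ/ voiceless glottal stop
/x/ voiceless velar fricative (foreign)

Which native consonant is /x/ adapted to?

h

/h/ is closest: same manner (fricative), place distance 2 (velar→glottal), same voicing; total 2. Next closest is /s/ at distance 3.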